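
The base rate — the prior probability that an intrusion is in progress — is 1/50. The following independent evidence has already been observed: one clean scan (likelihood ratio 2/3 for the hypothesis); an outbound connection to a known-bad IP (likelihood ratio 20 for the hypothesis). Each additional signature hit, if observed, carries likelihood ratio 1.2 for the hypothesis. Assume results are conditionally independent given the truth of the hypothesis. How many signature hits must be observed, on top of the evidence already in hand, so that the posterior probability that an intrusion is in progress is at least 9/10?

20

Prior odds = 0.02/0.98 = 1/49.
Combined Bayes factor of the evidence already in hand = (2/3) × 20 = 40/3.
Odds after that evidence = (1/49) × 40/3 = 40/147.
Target odds = 0.9/0.1 = 9.
Need 1.2ⁿ ≥ 9 ÷ (40/147) = 33.075.
1.2¹⁹ ≈31.948 falls short of 33.075 but 1.2²⁰ ≈38.3376 reaches it, so n = 20.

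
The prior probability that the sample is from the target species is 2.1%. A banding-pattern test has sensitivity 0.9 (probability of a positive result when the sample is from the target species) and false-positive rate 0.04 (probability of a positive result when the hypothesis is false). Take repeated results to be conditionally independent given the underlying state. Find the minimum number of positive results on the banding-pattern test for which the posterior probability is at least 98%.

Prior odds = 0.021/0.979 = 21/979.
Likelihood ratio of a positive result = 0.9/0.04 = 22.5.
Target odds: 0.98 ÷ 0.02 = 49.
Need (21/979) × 22.5ⁿ ≥ 49, i.e. 22.5ⁿ ≥ 6853/3.
22.5² = 506.25 falls short of 6853/3 but 22.5³ = 11390.625 reaches it, so n = 3.

3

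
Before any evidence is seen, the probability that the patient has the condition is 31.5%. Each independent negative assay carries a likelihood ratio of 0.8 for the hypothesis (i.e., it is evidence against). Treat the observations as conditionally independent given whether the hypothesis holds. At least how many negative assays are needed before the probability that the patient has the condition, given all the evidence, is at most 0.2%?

25

Prior odds = 0.315/0.685 = 63/137.
Likelihood ratio per negative assay = 0.8.
Target posterior odds = 0.002/0.998 = 1/499.
Require 0.8ⁿ ≤ 1/499 ÷ (63/137) = 137/31437.
0.8²⁴ ≈0.00472237 is still above 137/31437 but 0.8²⁵ ≈0.00377789 is at or below it, so n = 25.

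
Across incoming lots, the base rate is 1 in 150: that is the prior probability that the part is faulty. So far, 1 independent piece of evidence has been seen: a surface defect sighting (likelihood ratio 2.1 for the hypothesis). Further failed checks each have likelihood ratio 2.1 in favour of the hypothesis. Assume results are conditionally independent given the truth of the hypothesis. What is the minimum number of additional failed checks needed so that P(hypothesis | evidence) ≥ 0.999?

16

Prior odds = (1/150)/(149/150) = 1/149.
Bayes factor of the evidence already in hand = 2.1.
Odds after that evidence = (1/149) × 2.1 = 21/1490.
Target odds = 0.999/0.001 = 999.
Need 2.1ⁿ ≥ 999 ÷ (21/1490) = 496170/7.
2.1¹⁵ ≈68122.3 falls short of 496170/7 but 2.1¹⁶ ≈143057 reaches it, so n = 16.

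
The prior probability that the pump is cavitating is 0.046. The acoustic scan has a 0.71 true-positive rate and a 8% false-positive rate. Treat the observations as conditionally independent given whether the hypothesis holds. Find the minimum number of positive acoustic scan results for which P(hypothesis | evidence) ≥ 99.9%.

Prior odds: 0.046 ÷ 0.954 = 23/477.
Likelihood ratio of a positive result = 0.71/0.08 = 8.875.
Target odds: 0.999 ÷ 0.001 = 999.
Require 8.875ⁿ ≥ 999 ÷ (23/477) = 476523/23.
8.875⁴ = 25411681/4096 falls short of 476523/23 but 8.875⁵ ≈55060.7 reaches it, so n = 5.

5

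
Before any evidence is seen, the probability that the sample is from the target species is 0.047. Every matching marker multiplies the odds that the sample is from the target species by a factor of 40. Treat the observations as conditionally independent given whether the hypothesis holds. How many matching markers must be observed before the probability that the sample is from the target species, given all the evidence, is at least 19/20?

Prior odds: 0.047 ÷ 0.953 = 47/953.
Likelihood ratio per matching marker = 40.
Target odds: 0.95 ÷ 0.05 = 19.
Need (47/953) × 40ⁿ ≥ 19, i.e. 40ⁿ ≥ 18107/47.
40¹ = 40 falls short of 18107/47 but 40² = 1600 reaches it, so n = 2.

2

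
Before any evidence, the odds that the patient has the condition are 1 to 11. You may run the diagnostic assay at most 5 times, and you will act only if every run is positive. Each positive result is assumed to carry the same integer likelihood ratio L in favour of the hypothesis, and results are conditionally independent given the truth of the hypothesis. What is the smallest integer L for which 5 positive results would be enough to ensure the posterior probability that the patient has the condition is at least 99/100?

5

Prior odds = 1/11.
Target odds = 0.99/0.01 = 99.
Need L⁵ ≥ 99 ÷ (1/11) = 1089.
4⁵ = 1024 < 1089 ≤ 3125 = 5⁵, so L = 5.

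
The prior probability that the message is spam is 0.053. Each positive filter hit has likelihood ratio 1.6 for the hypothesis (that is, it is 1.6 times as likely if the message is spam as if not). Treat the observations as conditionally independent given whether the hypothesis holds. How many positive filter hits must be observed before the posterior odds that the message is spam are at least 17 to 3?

Prior odds: 0.053 ÷ 0.947 = 53/947.
Likelihood ratio per positive filter hit = 1.6.
Target odds = 17/3.
Need (53/947) × 1.6ⁿ ≥ 17/3, i.e. 1.6ⁿ ≥ 16099/159.
1.6⁹ = 134217728/1953125 falls short of 16099/159 but 1.6¹⁰ ≈109.951 reaches it, so n = 10.

10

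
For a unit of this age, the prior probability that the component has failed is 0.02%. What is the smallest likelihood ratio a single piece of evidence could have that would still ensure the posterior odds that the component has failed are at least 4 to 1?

Prior odds = 0.0002/0.9998 = 1/4999.
Target odds = 4.
Required Bayes factor = 4 ÷ (1/4999) = 19996.

19996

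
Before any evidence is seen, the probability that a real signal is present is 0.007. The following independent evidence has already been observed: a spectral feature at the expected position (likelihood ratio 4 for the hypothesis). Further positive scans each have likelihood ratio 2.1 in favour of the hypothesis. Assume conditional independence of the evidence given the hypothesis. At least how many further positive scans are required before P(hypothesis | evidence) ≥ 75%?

7

Prior odds = 0.007/0.993 = 7/993.
Bayes factor of the evidence already in hand = 4.
Odds after that evidence = (7/993) × 4 = 28/993.
Target odds = 0.75/0.25 = 3.
Need 2.1ⁿ ≥ 3 ÷ (28/993) = 2979/28.
2.1⁶ = 85766121/1000000 falls short of 2979/28 but 2.1⁷ ≈180.109 reaches it, so n = 7.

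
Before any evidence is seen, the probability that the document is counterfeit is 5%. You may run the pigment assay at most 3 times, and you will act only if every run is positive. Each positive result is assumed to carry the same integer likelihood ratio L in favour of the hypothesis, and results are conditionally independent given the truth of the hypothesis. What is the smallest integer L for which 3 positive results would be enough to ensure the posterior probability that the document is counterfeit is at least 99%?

13

Prior odds = 0.05/0.95 = 1/19.
Target odds = 0.99/0.01 = 99.
Need L³ ≥ 99 ÷ (1/19) = 1881.
12³ = 1728 < 1881 ≤ 2197 = 13³, so L = 13.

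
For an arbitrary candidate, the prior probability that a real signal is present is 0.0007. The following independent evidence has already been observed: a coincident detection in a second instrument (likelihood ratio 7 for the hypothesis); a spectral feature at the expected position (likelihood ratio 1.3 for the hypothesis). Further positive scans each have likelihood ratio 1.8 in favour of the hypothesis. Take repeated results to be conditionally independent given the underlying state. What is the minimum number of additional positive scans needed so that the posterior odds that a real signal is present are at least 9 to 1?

13

Prior odds = 0.0007/0.9993 = 7/9993.
Combined Bayes factor of the evidence already in hand = 7 × 1.3 = 9.1.
Odds after that evidence = (7/9993) × 9.1 = 637/99930.
Target odds = 9.
Need 1.8ⁿ ≥ 9 ÷ (637/99930) = 899370/637.
1.8¹² ≈1156.83 falls short of 899370/637 but 1.8¹³ ≈2082.3 reaches it, so n = 13.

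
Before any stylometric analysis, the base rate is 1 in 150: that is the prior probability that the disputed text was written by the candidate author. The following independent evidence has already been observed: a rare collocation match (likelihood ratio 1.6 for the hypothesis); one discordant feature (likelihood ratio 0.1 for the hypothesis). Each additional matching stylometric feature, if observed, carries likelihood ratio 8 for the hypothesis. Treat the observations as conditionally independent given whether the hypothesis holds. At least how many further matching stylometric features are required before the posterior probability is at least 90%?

Prior odds = (1/150)/(149/150) = 1/149.
Combined Bayes factor of the evidence already in hand = 1.6 × 0.1 = 0.16.
Odds after that evidence = (1/149) × 0.16 = 4/3725.
Target odds = 0.9/0.1 = 9.
Need 8ⁿ ≥ 9 ÷ (4/3725) = 8381.25.
8⁴ = 4096 falls short of 8381.25 but 8⁵ = 32768 reaches it, so n = 5.

5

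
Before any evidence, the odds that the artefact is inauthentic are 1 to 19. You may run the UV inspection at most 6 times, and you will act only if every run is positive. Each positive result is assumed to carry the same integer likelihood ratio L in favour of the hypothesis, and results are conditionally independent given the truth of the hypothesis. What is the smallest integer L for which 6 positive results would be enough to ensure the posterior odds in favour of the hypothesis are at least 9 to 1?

Prior odds = 1/19.
Target odds = 9.
Need L⁶ ≥ 9 ÷ (1/19) = 171.
2⁶ = 64 < 171 ≤ 729 = 3⁶, so L = 3.

3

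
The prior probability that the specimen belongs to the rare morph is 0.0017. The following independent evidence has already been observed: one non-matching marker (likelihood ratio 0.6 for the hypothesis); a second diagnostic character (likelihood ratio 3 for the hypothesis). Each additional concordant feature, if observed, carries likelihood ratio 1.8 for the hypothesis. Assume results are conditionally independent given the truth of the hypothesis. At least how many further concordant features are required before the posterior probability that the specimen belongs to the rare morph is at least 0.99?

Prior odds = 0.0017/0.9983 = 17/9983.
Combined Bayes factor of the evidence already in hand = 0.6 × 3 = 1.8.
Odds after that evidence = (17/9983) × 1.8 = 153/49915.
Target odds = 0.99/0.01 = 99.
Need 1.8ⁿ ≥ 99 ÷ (153/49915) = 549065/17.
1.8¹⁷ ≈21859.1 falls short of 549065/17 but 1.8¹⁸ ≈39346.4 reaches it, so n = 18.

18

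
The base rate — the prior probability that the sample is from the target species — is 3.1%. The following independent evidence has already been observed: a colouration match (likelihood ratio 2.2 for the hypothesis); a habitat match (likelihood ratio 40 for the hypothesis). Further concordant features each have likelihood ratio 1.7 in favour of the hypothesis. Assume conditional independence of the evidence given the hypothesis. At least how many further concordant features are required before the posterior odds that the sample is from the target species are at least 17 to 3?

2

Prior odds = 0.031/0.969 = 31/969.
Combined Bayes factor of the evidence already in hand = 2.2 × 40 = 88.
Odds after that evidence = (31/969) × 88 = 2728/969.
Target odds = 17/3.
Need 1.7ⁿ ≥ 17/3 ÷ (2728/969) = 5491/2728.
1.7¹ = 1.7 falls short of 5491/2728 but 1.7² = 2.89 reaches it, so n = 2.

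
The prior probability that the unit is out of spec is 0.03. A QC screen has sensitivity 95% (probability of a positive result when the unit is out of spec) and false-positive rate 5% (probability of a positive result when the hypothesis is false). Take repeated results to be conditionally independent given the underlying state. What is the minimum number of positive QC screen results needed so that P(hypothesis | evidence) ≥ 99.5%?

3

Prior odds = 0.03/0.97 = 3/97.
Likelihood ratio of a positive result = 0.95/0.05 = 19.
Target posterior odds = 0.995/0.005 = 199.
Need (3/97) × 19ⁿ ≥ 199, i.e. 19ⁿ ≥ 19303/3.
19² = 361 falls short of 19303/3 but 19³ = 6859 reaches it, so n = 3.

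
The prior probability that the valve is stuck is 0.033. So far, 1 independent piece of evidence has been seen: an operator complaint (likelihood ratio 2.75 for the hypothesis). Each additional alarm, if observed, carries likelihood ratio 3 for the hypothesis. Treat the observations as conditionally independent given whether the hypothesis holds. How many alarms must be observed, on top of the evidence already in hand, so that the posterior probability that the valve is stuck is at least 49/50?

Prior odds = 0.033/0.967 = 33/967.
Bayes factor of the evidence already in hand = 2.75.
Odds after that evidence = (33/967) × 2.75 = 363/3868.
Target odds = 0.98/0.02 = 49.
Need 3ⁿ ≥ 49 ÷ (363/3868) = 189532/363.
3⁵ = 243 falls short of 189532/363 but 3⁶ = 729 reaches it, so n = 6.

6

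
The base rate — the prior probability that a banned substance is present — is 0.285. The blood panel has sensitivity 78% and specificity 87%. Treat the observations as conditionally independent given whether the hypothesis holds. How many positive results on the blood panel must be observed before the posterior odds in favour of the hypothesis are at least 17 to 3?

2

Prior odds: 0.285 ÷ 0.715 = 57/143.
False-positive rate = 1 − 0.87 = 0.13; likelihood ratio of a positive = 0.78/0.13 = 6.
Target odds = 17/3.
Need (57/143) × 6ⁿ ≥ 17/3, i.e. 6ⁿ ≥ 2431/171.
6¹ = 6 falls short of 2431/171 but 6² = 36 reaches it, so n = 2.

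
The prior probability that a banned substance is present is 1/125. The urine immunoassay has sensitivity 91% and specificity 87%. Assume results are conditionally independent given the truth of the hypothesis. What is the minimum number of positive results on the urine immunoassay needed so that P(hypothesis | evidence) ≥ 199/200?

6

Prior odds: 0.008 ÷ 0.992 = 1/124.
False-positive rate = 1 − 0.87 = 0.13; likelihood ratio of a positive = 0.91/0.13 = 7.
Target posterior odds = 0.995/0.005 = 199.
Need (1/124) × 7ⁿ ≥ 199, i.e. 7ⁿ ≥ 24676.
7⁵ = 16807 falls short of 24676 but 7⁶ = 117649 reaches it, so n = 6.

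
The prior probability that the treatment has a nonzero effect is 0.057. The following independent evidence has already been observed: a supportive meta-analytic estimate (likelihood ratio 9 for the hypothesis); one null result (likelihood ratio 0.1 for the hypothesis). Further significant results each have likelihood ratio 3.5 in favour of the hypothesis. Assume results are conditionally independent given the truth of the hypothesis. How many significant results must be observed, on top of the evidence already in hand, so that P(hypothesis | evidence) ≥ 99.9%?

Prior odds = 0.057/0.943 = 57/943.
Combined Bayes factor of the evidence already in hand = 9 × 0.1 = 0.9.
Odds after that evidence = (57/943) × 0.9 = 513/9430.
Target odds = 0.999/0.001 = 999.
Need 3.5ⁿ ≥ 999 ÷ (513/9430) = 348910/19.
3.5⁷ = 823543/128 falls short of 348910/19 but 3.5⁸ = 5764801/256 reaches it, so n = 8.

8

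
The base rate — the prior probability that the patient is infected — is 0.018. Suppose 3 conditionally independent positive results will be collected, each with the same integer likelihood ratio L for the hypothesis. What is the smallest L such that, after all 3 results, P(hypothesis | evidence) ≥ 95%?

Prior odds = 0.018/0.982 = 9/491.
Target odds = 0.95/0.05 = 19.
Need L³ ≥ 19 ÷ (9/491) = 9329/9.
10³ = 1000 < 9329/9 ≤ 1331 = 11³, so L = 11.

11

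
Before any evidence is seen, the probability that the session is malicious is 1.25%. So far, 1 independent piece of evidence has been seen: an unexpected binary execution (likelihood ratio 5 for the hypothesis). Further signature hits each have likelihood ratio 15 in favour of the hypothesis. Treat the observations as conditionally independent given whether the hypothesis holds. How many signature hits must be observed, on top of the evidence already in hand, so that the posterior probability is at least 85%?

2

Prior odds = 0.0125/0.9875 = 1/79.
Bayes factor of the evidence already in hand = 5.
Odds after that evidence = (1/79) × 5 = 5/79.
Target odds = 0.85/0.15 = 17/3.
Need 15ⁿ ≥ 17/3 ÷ (5/79) = 1343/15.
15¹ = 15 falls short of 1343/15 but 15² = 225 reaches it, so n = 2.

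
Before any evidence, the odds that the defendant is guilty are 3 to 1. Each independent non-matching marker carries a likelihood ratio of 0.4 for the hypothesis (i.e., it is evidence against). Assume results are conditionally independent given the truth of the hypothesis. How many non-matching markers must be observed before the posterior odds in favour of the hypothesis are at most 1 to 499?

8

Prior odds = 3.
Likelihood ratio per non-matching marker = 0.4.
Target odds = 1/499.
Require 0.4ⁿ ≤ 1/499 ÷ 3 = 1/1497.
0.4⁷ = 128/78125 is still above 1/1497 but 0.4⁸ = 256/390625 is at or below it, so n = 8.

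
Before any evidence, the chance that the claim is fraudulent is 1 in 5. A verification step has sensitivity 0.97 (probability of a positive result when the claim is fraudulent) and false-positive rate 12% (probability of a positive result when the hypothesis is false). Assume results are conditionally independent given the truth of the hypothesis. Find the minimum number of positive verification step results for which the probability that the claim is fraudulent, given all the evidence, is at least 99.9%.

Prior odds: 0.2 ÷ 0.8 = 0.25.
Likelihood ratio of a positive result = 0.97/0.12 = 97/12.
Target odds: 0.999 ÷ 0.001 = 999.
Need 0.25 × (97/12)ⁿ ≥ 999, i.e. (97/12)ⁿ ≥ 3996.
(97/12)³ = 912673/1728 falls short of 3996 but (97/12)⁴ = 88529281/20736 reaches it, so n = 4.

4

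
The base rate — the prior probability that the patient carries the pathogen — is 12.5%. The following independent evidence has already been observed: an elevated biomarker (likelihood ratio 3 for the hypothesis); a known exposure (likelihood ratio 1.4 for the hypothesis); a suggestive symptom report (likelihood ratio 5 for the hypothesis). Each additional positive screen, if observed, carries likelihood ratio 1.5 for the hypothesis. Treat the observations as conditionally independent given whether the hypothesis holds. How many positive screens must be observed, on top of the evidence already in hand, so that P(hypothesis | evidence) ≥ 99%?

Prior odds = 0.125/0.875 = 1/7.
Combined Bayes factor of the evidence already in hand = 3 × 1.4 × 5 = 21.
Odds after that evidence = (1/7) × 21 = 3.
Target odds = 0.99/0.01 = 99.
Need 1.5ⁿ ≥ 99 ÷ 3 = 33.
1.5⁸ = 25.62890625 falls short of 33 but 1.5⁹ = 19683/512 reaches it, so n = 9.

9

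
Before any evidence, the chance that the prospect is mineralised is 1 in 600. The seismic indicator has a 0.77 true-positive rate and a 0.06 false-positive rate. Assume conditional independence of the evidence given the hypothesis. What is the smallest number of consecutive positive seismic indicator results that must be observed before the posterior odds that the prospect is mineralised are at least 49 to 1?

5

Prior odds: (1/600) ÷ (599/600) = 1/599.
Likelihood ratio of a positive result = 0.77/0.06 = 77/6.
Target odds = 49.
Require (77/6)ⁿ ≥ 49 ÷ (1/599) = 29351.
(77/6)⁴ = 35153041/1296 falls short of 29351 but (77/6)⁵ ≈348095 reaches it, so n = 5.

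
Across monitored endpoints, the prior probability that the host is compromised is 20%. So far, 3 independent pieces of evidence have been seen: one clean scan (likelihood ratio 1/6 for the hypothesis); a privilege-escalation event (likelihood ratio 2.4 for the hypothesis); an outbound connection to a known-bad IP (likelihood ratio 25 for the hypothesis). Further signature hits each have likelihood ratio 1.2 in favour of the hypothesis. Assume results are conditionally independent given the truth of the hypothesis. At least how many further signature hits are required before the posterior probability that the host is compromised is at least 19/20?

12

Prior odds = 0.2/0.8 = 0.25.
Combined Bayes factor of the evidence already in hand = (1/6) × 2.4 × 25 = 10.
Odds after that evidence = 0.25 × 10 = 2.5.
Target odds = 0.95/0.05 = 19.
Need 1.2ⁿ ≥ 19 ÷ 2.5 = 7.6.
1.2¹¹ = 362797056/48828125 falls short of 7.6 but 1.2¹² ≈8.9161 reaches it, so n = 12.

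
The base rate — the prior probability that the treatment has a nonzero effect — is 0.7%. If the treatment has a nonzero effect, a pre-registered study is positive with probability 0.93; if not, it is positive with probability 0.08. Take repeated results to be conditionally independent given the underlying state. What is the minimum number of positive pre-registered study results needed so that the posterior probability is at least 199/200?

5

Prior odds = 0.007/0.993 = 7/993.
Likelihood ratio of a positive = 0.93/0.08 = 11.625.
Target posterior odds = 0.995/0.005 = 199.
Need (7/993) × 11.625ⁿ ≥ 199, i.e. 11.625ⁿ ≥ 197607/7.
11.625⁴ = 74805201/4096 falls short of 197607/7 but 11.625⁵ ≈212307 reaches it, so n = 5.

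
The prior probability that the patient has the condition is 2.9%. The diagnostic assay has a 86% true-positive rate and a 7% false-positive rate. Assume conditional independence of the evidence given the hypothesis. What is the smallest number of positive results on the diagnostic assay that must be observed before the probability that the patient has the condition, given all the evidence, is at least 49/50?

Prior odds = 0.029/0.971 = 29/971.
Likelihood ratio of a positive result = 0.86/0.07 = 86/7.
Target odds: 0.98 ÷ 0.02 = 49.
Require (86/7)ⁿ ≥ 49 ÷ (29/971) = 47579/29.
(86/7)² = 7396/49 falls short of 47579/29 but (86/7)³ = 636056/343 reaches it, so n = 3.

3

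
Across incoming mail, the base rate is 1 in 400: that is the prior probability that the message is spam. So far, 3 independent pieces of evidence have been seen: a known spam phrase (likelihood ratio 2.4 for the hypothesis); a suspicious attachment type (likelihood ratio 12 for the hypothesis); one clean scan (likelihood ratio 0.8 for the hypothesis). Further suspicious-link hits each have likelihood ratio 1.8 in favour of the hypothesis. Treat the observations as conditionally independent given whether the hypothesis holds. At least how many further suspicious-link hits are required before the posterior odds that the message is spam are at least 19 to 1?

Prior odds = 0.0025/0.9975 = 1/399.
Combined Bayes factor of the evidence already in hand = 2.4 × 12 × 0.8 = 23.04.
Odds after that evidence = (1/399) × 23.04 = 192/3325.
Target odds = 19.
Need 1.8ⁿ ≥ 19 ÷ (192/3325) = 63175/192.
1.8⁹ = 387420489/1953125 falls short of 63175/192 but 1.8¹⁰ ≈357.047 reaches it, so n = 10.

10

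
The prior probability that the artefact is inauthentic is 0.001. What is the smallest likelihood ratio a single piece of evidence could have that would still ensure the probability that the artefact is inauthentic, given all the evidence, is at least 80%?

Prior odds = 0.001/0.999 = 1/999.
Target odds = 0.8/0.2 = 4.
Required Bayes factor = 4 ÷ (1/999) = 3996.

3996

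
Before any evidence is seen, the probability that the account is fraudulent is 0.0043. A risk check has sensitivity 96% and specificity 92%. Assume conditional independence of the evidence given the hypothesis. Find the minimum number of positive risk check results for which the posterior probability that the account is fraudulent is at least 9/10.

4

Prior odds = 0.0043/0.9957 = 43/9957.
False-positive rate = 1 − 0.92 = 0.08; likelihood ratio of a positive = 0.96/0.08 = 12.
Target odds: 0.9 ÷ 0.1 = 9.
Require 12ⁿ ≥ 9 ÷ (43/9957) = 89613/43.
12³ = 1728 falls short of 89613/43 but 12⁴ = 20736 reaches it, so n = 4.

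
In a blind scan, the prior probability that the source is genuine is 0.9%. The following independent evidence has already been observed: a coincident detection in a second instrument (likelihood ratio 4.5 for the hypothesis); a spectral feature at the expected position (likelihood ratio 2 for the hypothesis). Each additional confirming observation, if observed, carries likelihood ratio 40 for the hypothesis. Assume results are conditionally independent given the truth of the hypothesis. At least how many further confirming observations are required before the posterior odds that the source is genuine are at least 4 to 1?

Prior odds = 0.009/0.991 = 9/991.
Combined Bayes factor of the evidence already in hand = 4.5 × 2 = 9.
Odds after that evidence = (9/991) × 9 = 81/991.
Target odds = 4.
Need 40ⁿ ≥ 4 ÷ (81/991) = 3964/81.
40¹ = 40 falls short of 3964/81 but 40² = 1600 reaches it, so n = 2.

2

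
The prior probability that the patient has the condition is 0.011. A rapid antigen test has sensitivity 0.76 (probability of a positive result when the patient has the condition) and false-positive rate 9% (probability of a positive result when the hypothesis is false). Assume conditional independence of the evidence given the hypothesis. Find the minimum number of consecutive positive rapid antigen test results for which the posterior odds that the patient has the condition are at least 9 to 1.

Prior odds = 0.011/0.989 = 11/989.
Likelihood ratio of a positive result = 0.76/0.09 = 76/9.
Target odds = 9.
Require (76/9)ⁿ ≥ 9 ÷ (11/989) = 8901/11.
(76/9)³ = 438976/729 falls short of 8901/11 but (76/9)⁴ = 33362176/6561 reaches it, so n = 4.

4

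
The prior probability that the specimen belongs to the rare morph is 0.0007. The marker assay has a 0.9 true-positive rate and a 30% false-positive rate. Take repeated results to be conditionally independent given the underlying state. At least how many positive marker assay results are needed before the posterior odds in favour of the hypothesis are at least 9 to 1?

9

Prior odds = 0.0007/0.9993 = 7/9993.
Likelihood ratio of a positive result = 0.9/0.3 = 3.
Target odds = 9.
Need (7/9993) × 3ⁿ ≥ 9, i.e. 3ⁿ ≥ 89937/7.
3⁸ = 6561 falls short of 89937/7 but 3⁹ = 19683 reaches it, so n = 9.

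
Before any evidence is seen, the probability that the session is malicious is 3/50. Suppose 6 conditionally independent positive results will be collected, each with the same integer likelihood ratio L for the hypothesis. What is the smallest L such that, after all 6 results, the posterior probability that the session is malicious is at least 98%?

Prior odds = 0.06/0.94 = 3/47.
Target odds = 0.98/0.02 = 49.
Need L⁶ ≥ 49 ÷ (3/47) = 2303/3.
3⁶ = 729 < 2303/3 ≤ 4096 = 4⁶, so L = 4.

4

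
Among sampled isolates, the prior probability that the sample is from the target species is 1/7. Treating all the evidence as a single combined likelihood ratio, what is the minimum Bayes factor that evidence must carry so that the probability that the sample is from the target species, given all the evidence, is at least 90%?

54

Prior odds = (1/7)/(6/7) = 1/6.
Target odds = 0.9/0.1 = 9.
Required Bayes factor = 9 ÷ (1/6) = 54.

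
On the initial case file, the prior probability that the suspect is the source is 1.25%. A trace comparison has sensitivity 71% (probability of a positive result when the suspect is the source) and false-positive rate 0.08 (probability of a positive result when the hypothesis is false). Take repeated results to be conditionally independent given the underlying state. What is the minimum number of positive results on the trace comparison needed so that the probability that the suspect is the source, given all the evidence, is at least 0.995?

Prior odds: 0.0125 ÷ 0.9875 = 1/79.
Likelihood ratio of a positive result = 0.71/0.08 = 8.875.
Target posterior odds = 0.995/0.005 = 199.
Need (1/79) × 8.875ⁿ ≥ 199, i.e. 8.875ⁿ ≥ 15721.
8.875⁴ = 25411681/4096 falls short of 15721 but 8.875⁵ ≈55060.7 reaches it, so n = 5.

5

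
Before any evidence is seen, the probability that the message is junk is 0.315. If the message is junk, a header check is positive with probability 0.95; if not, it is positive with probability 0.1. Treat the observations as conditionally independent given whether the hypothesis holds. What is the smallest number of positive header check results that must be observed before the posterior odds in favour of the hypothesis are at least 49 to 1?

Prior odds = 0.315/0.685 = 63/137.
Likelihood ratio of a positive = 0.95/0.1 = 9.5.
Target odds = 49.
Require 9.5ⁿ ≥ 49 ÷ (63/137) = 959/9.
9.5² = 90.25 falls short of 959/9 but 9.5³ = 857.375 reaches it, so n = 3.

3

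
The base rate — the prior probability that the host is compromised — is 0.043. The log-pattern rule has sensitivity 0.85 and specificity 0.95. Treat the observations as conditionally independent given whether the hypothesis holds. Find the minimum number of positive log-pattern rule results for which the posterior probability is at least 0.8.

Prior odds: 0.043 ÷ 0.957 = 43/957.
False-positive rate = 1 − 0.95 = 0.05; likelihood ratio of a positive = 0.85/0.05 = 17.
Target posterior odds = 0.8/0.2 = 4.
Need (43/957) × 17ⁿ ≥ 4, i.e. 17ⁿ ≥ 3828/43.
17¹ = 17 falls short of 3828/43 but 17² = 289 reaches it, so n = 2.

2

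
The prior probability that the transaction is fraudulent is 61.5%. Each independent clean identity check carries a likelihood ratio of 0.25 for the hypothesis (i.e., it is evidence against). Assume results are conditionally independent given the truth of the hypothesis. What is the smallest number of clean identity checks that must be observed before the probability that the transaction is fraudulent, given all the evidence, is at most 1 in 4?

Prior odds: 0.615 ÷ 0.385 = 123/77.
Likelihood ratio per clean identity check = 0.25.
Target odds: 0.25 ÷ 0.75 = 1/3.
Need (123/77) × 0.25ⁿ ≤ 1/3, i.e. 0.25ⁿ ≤ 77/369.
0.25¹ = 0.25 is still above 77/369 but 0.25² = 0.0625 is at or below it, so n = 2.

2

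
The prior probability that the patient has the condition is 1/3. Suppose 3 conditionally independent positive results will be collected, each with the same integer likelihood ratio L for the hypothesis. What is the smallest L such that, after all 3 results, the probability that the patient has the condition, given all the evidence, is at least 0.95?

4

Prior odds = (1/3)/(2/3) = 0.5.
Target odds = 0.95/0.05 = 19.
Need L³ ≥ 19 ÷ 0.5 = 38.
3³ = 27 < 38 ≤ 64 = 4³, so L = 4.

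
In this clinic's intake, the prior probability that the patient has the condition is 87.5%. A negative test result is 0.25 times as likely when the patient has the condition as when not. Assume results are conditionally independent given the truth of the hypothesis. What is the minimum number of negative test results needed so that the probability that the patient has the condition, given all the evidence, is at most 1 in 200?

6

Prior odds = 0.875/0.125 = 7.
Likelihood ratio per negative test result = 0.25.
Target posterior odds = 0.005/0.995 = 1/199.
Need 7 × 0.25ⁿ ≤ 1/199, i.e. 0.25ⁿ ≤ 1/1393.
0.25⁵ = 1/1024 is still above 1/1393 but 0.25⁶ = 1/4096 is at or below it, so n = 6.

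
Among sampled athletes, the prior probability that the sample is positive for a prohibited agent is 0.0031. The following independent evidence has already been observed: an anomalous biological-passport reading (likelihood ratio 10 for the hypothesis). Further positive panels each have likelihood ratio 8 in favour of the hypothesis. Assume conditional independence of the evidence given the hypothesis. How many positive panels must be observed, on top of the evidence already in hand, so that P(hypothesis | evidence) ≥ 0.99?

4

Prior odds = 0.0031/0.9969 = 31/9969.
Bayes factor of the evidence already in hand = 10.
Odds after that evidence = (31/9969) × 10 = 310/9969.
Target odds = 0.99/0.01 = 99.
Need 8ⁿ ≥ 99 ÷ (310/9969) = 986931/310.
8³ = 512 falls short of 986931/310 but 8⁴ = 4096 reaches it, so n = 4.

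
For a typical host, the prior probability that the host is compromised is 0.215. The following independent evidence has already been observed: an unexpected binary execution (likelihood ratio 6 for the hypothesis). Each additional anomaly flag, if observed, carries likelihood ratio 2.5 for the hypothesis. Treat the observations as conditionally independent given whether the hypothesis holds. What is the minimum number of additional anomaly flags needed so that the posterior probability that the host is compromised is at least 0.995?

Prior odds = 0.215/0.785 = 43/157.
Bayes factor of the evidence already in hand = 6.
Odds after that evidence = (43/157) × 6 = 258/157.
Target odds = 0.995/0.005 = 199.
Need 2.5ⁿ ≥ 199 ÷ (258/157) = 31243/258.
2.5⁵ = 97.65625 falls short of 31243/258 but 2.5⁶ = 244.140625 reaches it, so n = 6.

6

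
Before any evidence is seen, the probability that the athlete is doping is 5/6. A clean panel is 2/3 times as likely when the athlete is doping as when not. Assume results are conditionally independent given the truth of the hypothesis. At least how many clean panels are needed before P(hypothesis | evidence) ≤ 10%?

Prior odds = (5/6)/(1/6) = 5.
Likelihood ratio per clean panel = 2/3.
Target posterior odds = 0.1/0.9 = 1/9.
Need 5 × (2/3)ⁿ ≤ 1/9, i.e. (2/3)ⁿ ≤ 1/45.
(2/3)⁹ = 512/19683 is still above 1/45 but (2/3)¹⁰ = 1024/59049 is at or below it, so n = 10.

10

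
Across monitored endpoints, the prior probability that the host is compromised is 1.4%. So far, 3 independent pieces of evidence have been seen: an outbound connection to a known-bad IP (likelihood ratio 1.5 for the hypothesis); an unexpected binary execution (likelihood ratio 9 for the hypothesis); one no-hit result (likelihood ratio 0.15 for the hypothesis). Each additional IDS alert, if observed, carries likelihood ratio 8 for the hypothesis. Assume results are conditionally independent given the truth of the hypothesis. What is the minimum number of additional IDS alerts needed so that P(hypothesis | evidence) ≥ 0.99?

Prior odds = 0.014/0.986 = 7/493.
Combined Bayes factor of the evidence already in hand = 1.5 × 9 × 0.15 = 2.025.
Odds after that evidence = (7/493) × 2.025 = 567/19720.
Target odds = 0.99/0.01 = 99.
Need 8ⁿ ≥ 99 ÷ (567/19720) = 216920/63.
8³ = 512 falls short of 216920/63 but 8⁴ = 4096 reaches it, so n = 4.

4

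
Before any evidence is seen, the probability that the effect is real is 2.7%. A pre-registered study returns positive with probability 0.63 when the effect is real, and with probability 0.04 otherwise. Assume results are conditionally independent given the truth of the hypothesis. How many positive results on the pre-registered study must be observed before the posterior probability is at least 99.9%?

4

Prior odds: 0.027 ÷ 0.973 = 27/973.
Likelihood ratio of a positive result = 0.63/0.04 = 15.75.
Target posterior odds = 0.999/0.001 = 999.
Need (27/973) × 15.75ⁿ ≥ 999, i.e. 15.75ⁿ ≥ 36001.
15.75³ = 3906.984375 falls short of 36001 but 15.75⁴ = 15752961/256 reaches it, so n = 4.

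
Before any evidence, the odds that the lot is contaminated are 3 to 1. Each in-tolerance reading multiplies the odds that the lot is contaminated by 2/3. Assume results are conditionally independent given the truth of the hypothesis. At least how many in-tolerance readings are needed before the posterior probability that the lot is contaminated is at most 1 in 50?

13

Prior odds = 3.
Likelihood ratio per in-tolerance reading = 2/3.
Target posterior odds = 0.02/0.98 = 1/49.
Need 3 × (2/3)ⁿ ≤ 1/49, i.e. (2/3)ⁿ ≤ 1/147.
(2/3)¹² = 4096/531441 is still above 1/147 but (2/3)¹³ = 8192/1594323 is at or below it, so n = 13.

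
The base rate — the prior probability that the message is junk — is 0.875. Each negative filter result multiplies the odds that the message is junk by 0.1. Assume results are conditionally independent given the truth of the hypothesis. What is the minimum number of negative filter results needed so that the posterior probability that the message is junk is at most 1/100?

Prior odds: 0.875 ÷ 0.125 = 7.
Likelihood ratio per negative filter result = 0.1.
Target posterior odds = 0.01/0.99 = 1/99.
Require 0.1ⁿ ≤ 1/99 ÷ 7 = 1/693.
0.1² = 0.01 is still above 1/693 but 0.1³ = 0.001 is at or below it, so n = 3.

3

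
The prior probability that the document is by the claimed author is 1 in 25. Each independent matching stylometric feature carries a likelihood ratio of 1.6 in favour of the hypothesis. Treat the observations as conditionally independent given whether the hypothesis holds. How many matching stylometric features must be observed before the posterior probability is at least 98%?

Prior odds = 0.04/0.96 = 1/24.
Likelihood ratio per matching stylometric feature = 1.6.
Target odds: 0.98 ÷ 0.02 = 49.
Need (1/24) × 1.6ⁿ ≥ 49, i.e. 1.6ⁿ ≥ 1176.
1.6¹⁵ ≈1152.92 falls short of 1176 but 1.6¹⁶ ≈1844.67 reaches it, so n = 16.

16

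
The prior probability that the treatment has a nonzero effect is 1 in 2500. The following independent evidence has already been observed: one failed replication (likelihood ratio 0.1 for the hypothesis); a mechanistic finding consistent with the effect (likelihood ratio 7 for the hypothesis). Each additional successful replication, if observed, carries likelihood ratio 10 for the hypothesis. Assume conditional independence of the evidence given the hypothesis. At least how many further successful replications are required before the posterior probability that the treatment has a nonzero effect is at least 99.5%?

6

Prior odds = 0.0004/0.9996 = 1/2499.
Combined Bayes factor of the evidence already in hand = 0.1 × 7 = 0.7.
Odds after that evidence = (1/2499) × 0.7 = 1/3570.
Target odds = 0.995/0.005 = 199.
Need 10ⁿ ≥ 199 ÷ (1/3570) = 710430.
10⁵ = 100000 falls short of 710430 but 10⁶ = 1000000 reaches it, so n = 6.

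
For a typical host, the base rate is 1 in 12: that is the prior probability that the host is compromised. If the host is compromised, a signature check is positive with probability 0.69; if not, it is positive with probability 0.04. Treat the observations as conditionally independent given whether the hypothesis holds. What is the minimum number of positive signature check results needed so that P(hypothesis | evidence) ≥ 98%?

Prior odds: (1/12) ÷ (11/12) = 1/11.
Likelihood ratio of a positive = 0.69/0.04 = 17.25.
Target posterior odds = 0.98/0.02 = 49.
Need (1/11) × 17.25ⁿ ≥ 49, i.e. 17.25ⁿ ≥ 539.
17.25² = 297.5625 falls short of 539 but 17.25³ = 5132.953125 reaches it, so n = 3.

3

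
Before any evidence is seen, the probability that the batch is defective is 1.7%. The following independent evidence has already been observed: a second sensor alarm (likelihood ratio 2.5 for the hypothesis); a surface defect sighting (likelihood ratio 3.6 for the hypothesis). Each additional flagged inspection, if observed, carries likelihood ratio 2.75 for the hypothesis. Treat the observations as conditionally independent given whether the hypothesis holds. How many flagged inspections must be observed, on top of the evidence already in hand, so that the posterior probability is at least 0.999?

Prior odds = 0.017/0.983 = 17/983.
Combined Bayes factor of the evidence already in hand = 2.5 × 3.6 = 9.
Odds after that evidence = (17/983) × 9 = 153/983.
Target odds = 0.999/0.001 = 999.
Need 2.75ⁿ ≥ 999 ÷ (153/983) = 109113/17.
2.75⁸ = 214358881/65536 falls short of 109113/17 but 2.75⁹ ≈8994.86 reaches it, so n = 9.

9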